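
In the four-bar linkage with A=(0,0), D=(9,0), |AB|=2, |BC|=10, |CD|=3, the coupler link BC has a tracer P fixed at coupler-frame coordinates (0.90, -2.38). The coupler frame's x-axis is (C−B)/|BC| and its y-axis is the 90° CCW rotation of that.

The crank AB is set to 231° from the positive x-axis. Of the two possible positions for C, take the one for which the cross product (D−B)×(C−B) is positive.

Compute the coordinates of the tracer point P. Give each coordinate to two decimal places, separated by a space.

0.58 -3.32

A=(0,0), D=(9.00,0)
B = A + 2.00·(cos231°, sin231°) = (-1.2586, -1.5543)
|BD| = 10.3757
circle(B,10.00) ∩ circle(D,3.00): a=9.5731, h=2.8906
  candidates: C₊=(7.7734,2.7378) cross=29.992; C₋=(8.6395,-2.9783) cross=-29.992
  mode + wants cross > 0 → take C=(7.7734,2.7378) (cross=29.992)
ex = (C−B)/|BC| = (0.9032,0.4292); ey = (-0.4292,0.9032)
P = B + 0.90·ex + -2.38·ey = (0.5758,-3.3176)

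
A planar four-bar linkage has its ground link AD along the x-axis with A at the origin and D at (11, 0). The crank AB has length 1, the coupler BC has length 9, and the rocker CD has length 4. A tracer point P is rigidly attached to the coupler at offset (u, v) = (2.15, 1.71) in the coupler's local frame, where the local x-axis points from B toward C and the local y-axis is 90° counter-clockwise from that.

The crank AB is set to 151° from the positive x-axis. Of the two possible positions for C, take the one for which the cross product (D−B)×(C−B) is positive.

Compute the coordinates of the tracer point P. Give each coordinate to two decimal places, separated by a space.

A=(0,0), D=(11.00,0)
B = A + 1.00·(cos151°, sin151°) = (-0.8746, 0.4848)
|BD| = 11.8845
circle(B,9.00) ∩ circle(D,4.00): a=8.6769, h=2.3898
  candidates: C₊=(7.8926,2.5187) cross=28.402; C₋=(7.6976,-2.2570) cross=-28.402
  mode + wants cross > 0 → take C=(7.8926,2.5187) (cross=28.402)
ex = (C−B)/|BC| = (0.9741,0.2260); ey = (-0.2260,0.9741)
P = B + 2.15·ex + 1.71·ey = (0.8333,2.6364)

0.83 2.64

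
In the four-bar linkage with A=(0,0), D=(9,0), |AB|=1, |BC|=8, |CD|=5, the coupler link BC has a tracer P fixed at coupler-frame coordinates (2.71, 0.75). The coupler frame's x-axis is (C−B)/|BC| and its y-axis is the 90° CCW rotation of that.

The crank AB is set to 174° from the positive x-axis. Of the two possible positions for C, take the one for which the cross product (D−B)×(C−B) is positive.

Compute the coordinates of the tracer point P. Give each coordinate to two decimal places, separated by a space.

1.01 2.08

A=(0,0), D=(9.00,0)
B = A + 1.00·(cos174°, sin174°) = (-0.9945, 0.1045)
|BD| = 9.9951
circle(B,8.00) ∩ circle(D,5.00): a=6.9485, h=3.9646
  candidates: C₊=(5.9951,3.9963) cross=39.627; C₋=(5.9121,-3.9326) cross=-39.627
  mode + wants cross > 0 → take C=(5.9951,3.9963) (cross=39.627)
ex = (C−B)/|BC| = (0.8737,0.4865); ey = (-0.4865,0.8737)
P = B + 2.71·ex + 0.75·ey = (1.0083,2.0781)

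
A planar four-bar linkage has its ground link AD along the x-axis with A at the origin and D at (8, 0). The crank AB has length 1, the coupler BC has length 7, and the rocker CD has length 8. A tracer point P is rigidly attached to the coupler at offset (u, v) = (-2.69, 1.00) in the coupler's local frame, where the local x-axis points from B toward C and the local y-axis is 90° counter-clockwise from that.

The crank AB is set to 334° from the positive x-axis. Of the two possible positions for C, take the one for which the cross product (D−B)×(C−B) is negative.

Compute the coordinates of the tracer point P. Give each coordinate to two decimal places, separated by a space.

A=(0,0), D=(8.00,0)
B = A + 1.00·(cos334°, sin334°) = (0.8988, -0.4384)
|BD| = 7.1147
circle(B,7.00) ∩ circle(D,8.00): a=2.5032, h=6.5371
  candidates: C₊=(2.9945,6.2406) cross=46.510; C₋=(3.8000,-6.8088) cross=-46.510
  mode - wants cross < 0 → take C=(3.8000,-6.8088) (cross=-46.510)
ex = (C−B)/|BC| = (0.4145,-0.9101); ey = (0.9101,0.4145)
P = B + -2.69·ex + 1.00·ey = (0.6940,2.4242)

0.69 2.42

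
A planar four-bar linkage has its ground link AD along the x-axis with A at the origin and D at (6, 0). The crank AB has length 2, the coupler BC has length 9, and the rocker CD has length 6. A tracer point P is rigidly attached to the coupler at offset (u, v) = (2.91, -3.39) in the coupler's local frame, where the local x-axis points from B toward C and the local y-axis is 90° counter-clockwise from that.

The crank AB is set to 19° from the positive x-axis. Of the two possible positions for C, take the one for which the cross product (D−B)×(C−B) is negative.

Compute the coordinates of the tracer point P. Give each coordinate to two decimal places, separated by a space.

1.73 -3.81

A=(0,0), D=(6.00,0)
B = A + 2.00·(cos19°, sin19°) = (1.8910, 0.6511)
|BD| = 4.1602
circle(B,9.00) ∩ circle(D,6.00): a=7.4885, h=4.9923
  candidates: C₊=(10.0686,4.4098) cross=20.769; C₋=(8.5058,-5.4517) cross=-20.769
  mode - wants cross < 0 → take C=(8.5058,-5.4517) (cross=-20.769)
ex = (C−B)/|BC| = (0.7350,-0.6781); ey = (0.6781,0.7350)
P = B + 2.91·ex + -3.39·ey = (1.7311,-3.8137)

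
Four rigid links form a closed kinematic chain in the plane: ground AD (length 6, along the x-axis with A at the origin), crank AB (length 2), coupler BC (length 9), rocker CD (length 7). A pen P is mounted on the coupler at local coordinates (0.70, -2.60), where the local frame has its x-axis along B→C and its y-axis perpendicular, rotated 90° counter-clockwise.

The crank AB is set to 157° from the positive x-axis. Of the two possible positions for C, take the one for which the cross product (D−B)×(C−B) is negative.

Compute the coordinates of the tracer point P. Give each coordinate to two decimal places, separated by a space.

-3.54 -1.31

A=(0,0), D=(6.00,0)
B = A + 2.00·(cos157°, sin157°) = (-1.8410, 0.7815)
|BD| = 7.8799
circle(B,9.00) ∩ circle(D,7.00): a=5.9704, h=6.7345
  candidates: C₊=(4.7679,6.8907) cross=53.067; C₋=(3.4321,-6.5120) cross=-53.067
  mode - wants cross < 0 → take C=(3.4321,-6.5120) (cross=-53.067)
ex = (C−B)/|BC| = (0.5859,-0.8104); ey = (0.8104,0.5859)
P = B + 0.70·ex + -2.60·ey = (-3.5379,-1.3091)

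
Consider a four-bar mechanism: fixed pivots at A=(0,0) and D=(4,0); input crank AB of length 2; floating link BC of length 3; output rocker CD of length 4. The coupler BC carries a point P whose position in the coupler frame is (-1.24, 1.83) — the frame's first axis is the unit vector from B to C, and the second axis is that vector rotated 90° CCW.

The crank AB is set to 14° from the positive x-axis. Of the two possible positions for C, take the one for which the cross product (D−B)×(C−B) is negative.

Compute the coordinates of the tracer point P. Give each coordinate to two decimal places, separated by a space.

A=(0,0), D=(4.00,0)
B = A + 2.00·(cos14°, sin14°) = (1.9406, 0.4838)
|BD| = 2.1155
circle(B,3.00) ∩ circle(D,4.00): a=-0.5967, h=2.9401
  candidates: C₊=(2.0321,3.4824) cross=6.220; C₋=(0.6872,-2.2418) cross=-6.220
  mode - wants cross < 0 → take C=(0.6872,-2.2418) (cross=-6.220)
ex = (C−B)/|BC| = (-0.4178,-0.9085); ey = (0.9085,-0.4178)
P = B + -1.24·ex + 1.83·ey = (4.1213,0.8459)

4.12 0.85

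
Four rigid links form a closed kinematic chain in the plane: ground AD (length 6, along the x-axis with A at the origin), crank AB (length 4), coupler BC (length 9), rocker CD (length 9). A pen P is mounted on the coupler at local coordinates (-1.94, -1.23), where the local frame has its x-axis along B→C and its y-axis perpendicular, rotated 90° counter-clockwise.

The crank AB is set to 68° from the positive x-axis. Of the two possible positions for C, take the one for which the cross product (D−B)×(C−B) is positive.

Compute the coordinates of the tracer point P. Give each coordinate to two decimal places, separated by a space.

0.49 1.64

A=(0,0), D=(6.00,0)
B = A + 4.00·(cos68°, sin68°) = (1.4984, 3.7087)
|BD| = 5.8326
circle(B,9.00) ∩ circle(D,9.00): a=2.9163, h=8.5144
  candidates: C₊=(9.1632,8.4258) cross=49.661; C₋=(-1.6648,-4.7171) cross=-49.661
  mode + wants cross > 0 → take C=(9.1632,8.4258) (cross=49.661)
ex = (C−B)/|BC| = (0.8516,0.5241); ey = (-0.5241,0.8516)
P = B + -1.94·ex + -1.23·ey = (0.4909,1.6444)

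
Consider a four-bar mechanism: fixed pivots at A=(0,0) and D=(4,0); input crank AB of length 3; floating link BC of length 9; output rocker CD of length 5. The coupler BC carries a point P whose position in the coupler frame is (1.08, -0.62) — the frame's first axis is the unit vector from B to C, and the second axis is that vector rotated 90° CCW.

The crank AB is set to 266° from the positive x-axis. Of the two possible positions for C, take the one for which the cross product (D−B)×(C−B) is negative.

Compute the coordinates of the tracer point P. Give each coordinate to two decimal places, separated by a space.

0.95 -3.45

A=(0,0), D=(4.00,0)
B = A + 3.00·(cos266°, sin266°) = (-0.2093, -2.9927)
|BD| = 5.1647
circle(B,9.00) ∩ circle(D,5.00): a=8.0038, h=4.1158
  candidates: C₊=(3.9290,4.9995) cross=21.257; C₋=(8.6988,-1.7093) cross=-21.257
  mode - wants cross < 0 → take C=(8.6988,-1.7093) (cross=-21.257)
ex = (C−B)/|BC| = (0.9898,0.1426); ey = (-0.1426,0.9898)
P = B + 1.08·ex + -0.62·ey = (0.9481,-3.4523)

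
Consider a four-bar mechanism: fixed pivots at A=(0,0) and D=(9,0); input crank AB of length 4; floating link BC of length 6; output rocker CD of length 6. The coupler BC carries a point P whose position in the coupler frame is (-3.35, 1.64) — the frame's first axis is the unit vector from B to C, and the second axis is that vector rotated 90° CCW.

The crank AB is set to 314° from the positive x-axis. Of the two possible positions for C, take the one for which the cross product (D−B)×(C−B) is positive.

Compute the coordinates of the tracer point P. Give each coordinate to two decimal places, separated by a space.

0.58 -5.89

A=(0,0), D=(9.00,0)
B = A + 4.00·(cos314°, sin314°) = (2.7786, -2.8774)
|BD| = 6.8545
circle(B,6.00) ∩ circle(D,6.00): a=3.4273, h=4.9248
  candidates: C₊=(3.8220,3.0312) cross=33.757; C₋=(7.9566,-5.9086) cross=-33.757
  mode + wants cross > 0 → take C=(3.8220,3.0312) (cross=33.757)
ex = (C−B)/|BC| = (0.1739,0.9848); ey = (-0.9848,0.1739)
P = B + -3.35·ex + 1.64·ey = (0.5811,-5.8911)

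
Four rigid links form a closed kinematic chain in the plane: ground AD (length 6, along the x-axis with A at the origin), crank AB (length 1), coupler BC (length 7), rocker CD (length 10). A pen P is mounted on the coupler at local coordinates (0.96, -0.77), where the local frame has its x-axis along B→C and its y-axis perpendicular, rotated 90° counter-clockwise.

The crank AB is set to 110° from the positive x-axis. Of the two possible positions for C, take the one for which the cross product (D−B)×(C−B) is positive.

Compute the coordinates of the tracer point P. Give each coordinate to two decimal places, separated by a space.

A=(0,0), D=(6.00,0)
B = A + 1.00·(cos110°, sin110°) = (-0.3420, 0.9397)
|BD| = 6.4113
circle(B,7.00) ∩ circle(D,10.00): a=-0.7717, h=6.9573
  candidates: C₊=(-0.0857,7.9350) cross=44.605; C₋=(-2.1252,-5.8294) cross=-44.605
  mode + wants cross > 0 → take C=(-0.0857,7.9350) (cross=44.605)
ex = (C−B)/|BC| = (0.0366,0.9993); ey = (-0.9993,0.0366)
P = B + 0.96·ex + -0.77·ey = (0.4626,1.8709)

0.46 1.87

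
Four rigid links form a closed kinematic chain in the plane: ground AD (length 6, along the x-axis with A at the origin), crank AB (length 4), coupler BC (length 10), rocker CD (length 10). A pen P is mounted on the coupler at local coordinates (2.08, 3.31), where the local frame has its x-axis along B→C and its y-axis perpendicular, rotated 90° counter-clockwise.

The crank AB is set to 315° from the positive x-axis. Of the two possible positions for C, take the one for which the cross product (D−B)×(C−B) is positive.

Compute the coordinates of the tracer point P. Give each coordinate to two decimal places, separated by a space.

-1.08 -2.65

A=(0,0), D=(6.00,0)
B = A + 4.00·(cos315°, sin315°) = (2.8284, -2.8284)
|BD| = 4.2496
circle(B,10.00) ∩ circle(D,10.00): a=2.1248, h=9.7717
  candidates: C₊=(-2.0896,5.8786) cross=41.525; C₋=(10.9180,-8.7071) cross=-41.525
  mode + wants cross > 0 → take C=(-2.0896,5.8786) (cross=41.525)
ex = (C−B)/|BC| = (-0.4918,0.8707); ey = (-0.8707,-0.4918)
P = B + 2.08·ex + 3.31·ey = (-1.0766,-2.6452)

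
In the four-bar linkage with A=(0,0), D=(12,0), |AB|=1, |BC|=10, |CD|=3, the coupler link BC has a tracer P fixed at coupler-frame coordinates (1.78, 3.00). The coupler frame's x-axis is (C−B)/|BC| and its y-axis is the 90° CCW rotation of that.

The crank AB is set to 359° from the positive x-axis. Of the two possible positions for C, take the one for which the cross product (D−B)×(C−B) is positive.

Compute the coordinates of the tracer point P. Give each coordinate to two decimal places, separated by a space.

A=(0,0), D=(12.00,0)
B = A + 1.00·(cos359°, sin359°) = (0.9998, -0.0175)
|BD| = 11.0002
circle(B,10.00) ∩ circle(D,3.00): a=9.6364, h=2.6721
  candidates: C₊=(10.6320,2.6699) cross=29.394; C₋=(10.6405,-2.6743) cross=-29.394
  mode + wants cross > 0 → take C=(10.6320,2.6699) (cross=29.394)
ex = (C−B)/|BC| = (0.9632,0.2687); ey = (-0.2687,0.9632)
P = B + 1.78·ex + 3.00·ey = (1.9082,3.3505)

1.91 3.35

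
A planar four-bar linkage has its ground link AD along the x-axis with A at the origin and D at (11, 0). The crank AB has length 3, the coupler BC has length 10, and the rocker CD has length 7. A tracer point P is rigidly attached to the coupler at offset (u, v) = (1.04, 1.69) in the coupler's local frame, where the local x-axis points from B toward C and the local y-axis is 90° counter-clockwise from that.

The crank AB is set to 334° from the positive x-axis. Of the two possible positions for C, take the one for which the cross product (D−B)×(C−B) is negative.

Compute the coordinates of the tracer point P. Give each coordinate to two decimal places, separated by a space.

A=(0,0), D=(11.00,0)
B = A + 3.00·(cos334°, sin334°) = (2.6964, -1.3151)
|BD| = 8.4071
circle(B,10.00) ∩ circle(D,7.00): a=7.2367, h=6.9015
  candidates: C₊=(8.7644,6.6334) cross=58.021; C₋=(10.9236,-6.9996) cross=-58.021
  mode - wants cross < 0 → take C=(10.9236,-6.9996) (cross=-58.021)
ex = (C−B)/|BC| = (0.8227,-0.5684); ey = (0.5684,0.8227)
P = B + 1.04·ex + 1.69·ey = (4.5127,-0.5159)

4.51 -0.52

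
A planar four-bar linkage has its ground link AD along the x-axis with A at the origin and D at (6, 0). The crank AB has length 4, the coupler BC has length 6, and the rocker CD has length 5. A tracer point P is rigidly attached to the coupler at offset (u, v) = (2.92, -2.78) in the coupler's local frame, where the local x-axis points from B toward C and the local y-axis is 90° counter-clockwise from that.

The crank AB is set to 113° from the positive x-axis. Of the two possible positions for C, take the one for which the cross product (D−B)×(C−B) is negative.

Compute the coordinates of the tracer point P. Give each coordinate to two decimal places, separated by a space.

A=(0,0), D=(6.00,0)
B = A + 4.00·(cos113°, sin113°) = (-1.5629, 3.6820)
|BD| = 8.4116
circle(B,6.00) ∩ circle(D,5.00): a=4.8597, h=3.5190
  candidates: C₊=(4.3468,4.7188) cross=29.601; C₋=(1.2660,-1.6092) cross=-29.601
  mode - wants cross < 0 → take C=(1.2660,-1.6092) (cross=-29.601)
ex = (C−B)/|BC| = (0.4715,-0.8819); ey = (0.8819,0.4715)
P = B + 2.92·ex + -2.78·ey = (-2.6378,-0.2038)

-2.64 -0.20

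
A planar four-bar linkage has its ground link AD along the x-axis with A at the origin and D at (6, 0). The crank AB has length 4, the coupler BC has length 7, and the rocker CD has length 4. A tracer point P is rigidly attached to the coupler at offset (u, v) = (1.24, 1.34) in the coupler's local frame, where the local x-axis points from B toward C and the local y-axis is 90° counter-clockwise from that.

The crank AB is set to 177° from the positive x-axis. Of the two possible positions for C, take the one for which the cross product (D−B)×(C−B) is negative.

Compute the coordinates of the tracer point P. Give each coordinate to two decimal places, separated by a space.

A=(0,0), D=(6.00,0)
B = A + 4.00·(cos177°, sin177°) = (-3.9945, 0.2093)
|BD| = 9.9967
circle(B,7.00) ∩ circle(D,4.00): a=6.6489, h=2.1891
  candidates: C₊=(2.6988,2.2587) cross=21.884; C₋=(2.6071,-2.1185) cross=-21.884
  mode - wants cross < 0 → take C=(2.6071,-2.1185) (cross=-21.884)
ex = (C−B)/|BC| = (0.9431,-0.3326); ey = (0.3326,0.9431)
P = B + 1.24·ex + 1.34·ey = (-2.3795,1.0607)

-2.38 1.06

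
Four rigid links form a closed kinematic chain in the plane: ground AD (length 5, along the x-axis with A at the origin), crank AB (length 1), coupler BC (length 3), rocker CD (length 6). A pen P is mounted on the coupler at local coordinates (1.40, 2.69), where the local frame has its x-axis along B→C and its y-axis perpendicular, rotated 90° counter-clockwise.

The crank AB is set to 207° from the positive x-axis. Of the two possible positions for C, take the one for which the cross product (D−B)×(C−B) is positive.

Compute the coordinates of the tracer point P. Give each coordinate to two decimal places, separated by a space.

A=(0,0), D=(5.00,0)
B = A + 1.00·(cos207°, sin207°) = (-0.8910, -0.4540)
|BD| = 5.9085
circle(B,3.00) ∩ circle(D,6.00): a=0.6694, h=2.9244
  candidates: C₊=(-0.4483,2.5132) cross=17.279; C₋=(0.0011,-3.3183) cross=-17.279
  mode + wants cross > 0 → take C=(-0.4483,2.5132) (cross=17.279)
ex = (C−B)/|BC| = (0.1476,0.9891); ey = (-0.9891,0.1476)
P = B + 1.40·ex + 2.69·ey = (-3.3450,1.3276)

-3.34 1.33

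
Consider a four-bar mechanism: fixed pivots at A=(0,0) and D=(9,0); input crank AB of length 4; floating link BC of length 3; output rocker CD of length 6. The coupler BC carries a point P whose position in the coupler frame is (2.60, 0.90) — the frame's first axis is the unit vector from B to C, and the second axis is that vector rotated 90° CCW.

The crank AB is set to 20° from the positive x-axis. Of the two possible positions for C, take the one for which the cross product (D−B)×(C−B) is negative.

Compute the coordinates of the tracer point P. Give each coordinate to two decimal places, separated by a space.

4.17 -1.35

A=(0,0), D=(9.00,0)
B = A + 4.00·(cos20°, sin20°) = (3.7588, 1.3681)
|BD| = 5.4168
circle(B,3.00) ∩ circle(D,6.00): a=0.2162, h=2.9922
  candidates: C₊=(4.7237,4.2087) cross=16.208; C₋=(3.2122,-1.5817) cross=-16.208
  mode - wants cross < 0 → take C=(3.2122,-1.5817) (cross=-16.208)
ex = (C−B)/|BC| = (-0.1822,-0.9833); ey = (0.9833,-0.1822)
P = B + 2.60·ex + 0.90·ey = (4.1700,-1.3524)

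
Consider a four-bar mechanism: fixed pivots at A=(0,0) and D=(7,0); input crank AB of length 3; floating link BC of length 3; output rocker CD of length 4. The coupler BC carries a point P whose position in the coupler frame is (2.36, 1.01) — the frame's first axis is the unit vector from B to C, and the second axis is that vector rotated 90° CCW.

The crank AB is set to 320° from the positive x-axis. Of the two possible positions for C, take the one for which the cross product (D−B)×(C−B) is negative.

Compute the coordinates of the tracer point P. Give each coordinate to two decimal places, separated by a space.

4.85 -2.21

A=(0,0), D=(7.00,0)
B = A + 3.00·(cos320°, sin320°) = (2.2981, -1.9284)
|BD| = 5.0819
circle(B,3.00) ∩ circle(D,4.00): a=1.8523, h=2.3599
  candidates: C₊=(3.1164,0.9579) cross=11.993; C₋=(4.9073,-3.4089) cross=-11.993
  mode - wants cross < 0 → take C=(4.9073,-3.4089) (cross=-11.993)
ex = (C−B)/|BC| = (0.8697,-0.4935); ey = (0.4935,0.8697)
P = B + 2.36·ex + 1.01·ey = (4.8492,-2.2146)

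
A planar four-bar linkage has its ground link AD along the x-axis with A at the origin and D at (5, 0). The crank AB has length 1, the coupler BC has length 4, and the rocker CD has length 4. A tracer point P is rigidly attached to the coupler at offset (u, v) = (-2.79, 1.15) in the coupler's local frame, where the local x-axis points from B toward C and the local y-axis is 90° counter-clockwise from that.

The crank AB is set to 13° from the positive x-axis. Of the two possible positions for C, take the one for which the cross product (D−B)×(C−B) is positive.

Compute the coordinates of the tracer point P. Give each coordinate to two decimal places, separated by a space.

-1.52 -1.47

A=(0,0), D=(5.00,0)
B = A + 1.00·(cos13°, sin13°) = (0.9744, 0.2250)
|BD| = 4.0319
circle(B,4.00) ∩ circle(D,4.00): a=2.0160, h=3.4548
  candidates: C₊=(3.1799,3.5619) cross=13.930; C₋=(2.7944,-3.3370) cross=-13.930
  mode + wants cross > 0 → take C=(3.1799,3.5619) (cross=13.930)
ex = (C−B)/|BC| = (0.5514,0.8342); ey = (-0.8342,0.5514)
P = B + -2.79·ex + 1.15·ey = (-1.5234,-1.4685)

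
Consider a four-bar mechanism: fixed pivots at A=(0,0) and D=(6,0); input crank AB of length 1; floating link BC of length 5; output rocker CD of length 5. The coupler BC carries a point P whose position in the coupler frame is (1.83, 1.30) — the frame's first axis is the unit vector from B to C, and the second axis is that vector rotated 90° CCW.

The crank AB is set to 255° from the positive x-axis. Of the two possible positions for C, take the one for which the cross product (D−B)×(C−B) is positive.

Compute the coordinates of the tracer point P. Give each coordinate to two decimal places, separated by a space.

A=(0,0), D=(6.00,0)
B = A + 1.00·(cos255°, sin255°) = (-0.2588, -0.9659)
|BD| = 6.3329
circle(B,5.00) ∩ circle(D,5.00): a=3.1665, h=3.8696
  candidates: C₊=(2.2804,3.3413) cross=24.506; C₋=(3.4608,-4.3073) cross=-24.506
  mode + wants cross > 0 → take C=(2.2804,3.3413) (cross=24.506)
ex = (C−B)/|BC| = (0.5078,0.8615); ey = (-0.8615,0.5078)
P = B + 1.83·ex + 1.30·ey = (-0.4494,1.2707)

-0.45 1.27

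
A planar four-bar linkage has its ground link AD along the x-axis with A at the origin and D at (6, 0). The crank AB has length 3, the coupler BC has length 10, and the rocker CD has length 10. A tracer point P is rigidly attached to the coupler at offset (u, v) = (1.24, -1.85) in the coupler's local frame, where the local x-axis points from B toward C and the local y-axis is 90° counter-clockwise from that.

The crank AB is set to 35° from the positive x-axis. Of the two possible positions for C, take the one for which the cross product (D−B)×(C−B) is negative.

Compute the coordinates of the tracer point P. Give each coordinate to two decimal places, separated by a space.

A=(0,0), D=(6.00,0)
B = A + 3.00·(cos35°, sin35°) = (2.4575, 1.7207)
|BD| = 3.9383
circle(B,10.00) ∩ circle(D,10.00): a=1.9692, h=9.8042
  candidates: C₊=(8.5124,9.6793) cross=38.612; C₋=(-0.0549,-7.9585) cross=-38.612
  mode - wants cross < 0 → take C=(-0.0549,-7.9585) (cross=-38.612)
ex = (C−B)/|BC| = (-0.2512,-0.9679); ey = (0.9679,-0.2512)
P = B + 1.24·ex + -1.85·ey = (0.3553,0.9853)

0.36 0.99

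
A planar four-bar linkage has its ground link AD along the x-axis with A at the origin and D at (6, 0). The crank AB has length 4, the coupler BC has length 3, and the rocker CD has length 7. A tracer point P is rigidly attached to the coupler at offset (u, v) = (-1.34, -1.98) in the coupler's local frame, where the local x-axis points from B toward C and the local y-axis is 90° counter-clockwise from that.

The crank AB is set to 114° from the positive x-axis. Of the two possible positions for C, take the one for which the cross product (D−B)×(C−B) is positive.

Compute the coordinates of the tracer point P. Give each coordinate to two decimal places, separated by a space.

-1.96 1.29

A=(0,0), D=(6.00,0)
B = A + 4.00·(cos114°, sin114°) = (-1.6269, 3.6542)
|BD| = 8.4571
circle(B,3.00) ∩ circle(D,7.00): a=1.8637, h=2.3509
  candidates: C₊=(1.0696,4.9690) cross=19.882; C₋=(-0.9620,0.7288) cross=-19.882
  mode + wants cross > 0 → take C=(1.0696,4.9690) (cross=19.882)
ex = (C−B)/|BC| = (0.8988,0.4383); ey = (-0.4383,0.8988)
P = B + -1.34·ex + -1.98·ey = (-1.9636,1.2872)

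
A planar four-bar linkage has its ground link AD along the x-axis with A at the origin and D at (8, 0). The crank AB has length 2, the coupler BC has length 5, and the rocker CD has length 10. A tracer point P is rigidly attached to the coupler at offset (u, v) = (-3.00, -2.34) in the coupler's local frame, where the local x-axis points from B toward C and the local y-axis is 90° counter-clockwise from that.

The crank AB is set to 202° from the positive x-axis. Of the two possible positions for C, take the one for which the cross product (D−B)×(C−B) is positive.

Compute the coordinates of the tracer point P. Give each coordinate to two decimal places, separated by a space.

-0.01 -4.08

A=(0,0), D=(8.00,0)
B = A + 2.00·(cos202°, sin202°) = (-1.8544, -0.7492)
|BD| = 9.8828
circle(B,5.00) ∩ circle(D,10.00): a=1.1469, h=4.8667
  candidates: C₊=(-1.0797,4.1904) cross=48.096; C₋=(-0.3418,-5.5149) cross=-48.096
  mode + wants cross > 0 → take C=(-1.0797,4.1904) (cross=48.096)
ex = (C−B)/|BC| = (0.1549,0.9879); ey = (-0.9879,0.1549)
P = B + -3.00·ex + -2.34·ey = (-0.0074,-4.0755)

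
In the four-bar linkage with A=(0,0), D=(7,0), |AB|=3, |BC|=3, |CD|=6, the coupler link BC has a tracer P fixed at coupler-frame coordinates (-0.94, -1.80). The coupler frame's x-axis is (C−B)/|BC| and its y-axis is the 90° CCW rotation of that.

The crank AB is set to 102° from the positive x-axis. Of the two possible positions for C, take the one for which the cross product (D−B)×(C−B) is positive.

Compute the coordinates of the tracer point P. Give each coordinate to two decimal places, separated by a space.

-1.07 0.95

A=(0,0), D=(7.00,0)
B = A + 3.00·(cos102°, sin102°) = (-0.6237, 2.9344)
|BD| = 8.1690
circle(B,3.00) ∩ circle(D,6.00): a=2.4319, h=1.7567
  candidates: C₊=(2.2769,3.7003) cross=14.350; C₋=(1.0148,0.4214) cross=-14.350
  mode + wants cross > 0 → take C=(2.2769,3.7003) (cross=14.350)
ex = (C−B)/|BC| = (0.9669,0.2553); ey = (-0.2553,0.9669)
P = B + -0.94·ex + -1.80·ey = (-1.0731,0.9541)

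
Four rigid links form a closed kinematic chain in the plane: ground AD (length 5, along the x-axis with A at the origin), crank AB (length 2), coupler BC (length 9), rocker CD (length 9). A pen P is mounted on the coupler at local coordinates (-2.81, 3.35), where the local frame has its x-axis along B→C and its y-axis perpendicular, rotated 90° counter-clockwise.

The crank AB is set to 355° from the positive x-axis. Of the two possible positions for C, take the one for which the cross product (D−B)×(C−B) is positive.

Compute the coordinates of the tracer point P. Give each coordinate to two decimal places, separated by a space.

-1.65 -2.60

A=(0,0), D=(5.00,0)
B = A + 2.00·(cos355°, sin355°) = (1.9924, -0.1743)
|BD| = 3.0127
circle(B,9.00) ∩ circle(D,9.00): a=1.5063, h=8.8730
  candidates: C₊=(2.9828,8.7710) cross=26.731; C₋=(4.0096,-8.9453) cross=-26.731
  mode + wants cross > 0 → take C=(2.9828,8.7710) (cross=26.731)
ex = (C−B)/|BC| = (0.1100,0.9939); ey = (-0.9939,0.1100)
P = B + -2.81·ex + 3.35·ey = (-1.6465,-2.5986)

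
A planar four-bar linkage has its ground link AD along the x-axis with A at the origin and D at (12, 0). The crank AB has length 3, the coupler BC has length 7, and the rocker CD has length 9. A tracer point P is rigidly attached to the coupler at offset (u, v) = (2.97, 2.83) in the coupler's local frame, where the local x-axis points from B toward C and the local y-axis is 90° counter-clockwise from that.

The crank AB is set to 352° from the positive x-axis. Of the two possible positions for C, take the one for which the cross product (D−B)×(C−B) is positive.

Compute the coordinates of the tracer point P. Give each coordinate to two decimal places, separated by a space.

A=(0,0), D=(12.00,0)
B = A + 3.00·(cos352°, sin352°) = (2.9708, -0.4175)
|BD| = 9.0388
circle(B,7.00) ∩ circle(D,9.00): a=2.7493, h=6.4375
  candidates: C₊=(5.4198,6.1401) cross=58.188; C₋=(6.0145,-6.7212) cross=-58.188
  mode + wants cross > 0 → take C=(5.4198,6.1401) (cross=58.188)
ex = (C−B)/|BC| = (0.3499,0.9368); ey = (-0.9368,0.3499)
P = B + 2.97·ex + 2.83·ey = (1.3587,3.3549)

1.36 3.35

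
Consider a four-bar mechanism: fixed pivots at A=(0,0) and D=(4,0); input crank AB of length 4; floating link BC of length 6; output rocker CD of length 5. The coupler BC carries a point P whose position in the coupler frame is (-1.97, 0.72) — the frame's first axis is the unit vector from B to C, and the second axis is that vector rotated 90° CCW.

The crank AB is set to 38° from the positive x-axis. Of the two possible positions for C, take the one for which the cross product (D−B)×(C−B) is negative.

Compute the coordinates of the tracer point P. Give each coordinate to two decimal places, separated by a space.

A=(0,0), D=(4.00,0)
B = A + 4.00·(cos38°, sin38°) = (3.1520, 2.4626)
|BD| = 2.6045
circle(B,6.00) ∩ circle(D,5.00): a=3.4140, h=4.9340
  candidates: C₊=(8.9288,0.8410) cross=12.851; C₋=(-0.4017,-2.3717) cross=-12.851
  mode - wants cross < 0 → take C=(-0.4017,-2.3717) (cross=-12.851)
ex = (C−B)/|BC| = (-0.5923,-0.8057); ey = (0.8057,-0.5923)
P = B + -1.97·ex + 0.72·ey = (4.8990,3.6235)

4.90 3.62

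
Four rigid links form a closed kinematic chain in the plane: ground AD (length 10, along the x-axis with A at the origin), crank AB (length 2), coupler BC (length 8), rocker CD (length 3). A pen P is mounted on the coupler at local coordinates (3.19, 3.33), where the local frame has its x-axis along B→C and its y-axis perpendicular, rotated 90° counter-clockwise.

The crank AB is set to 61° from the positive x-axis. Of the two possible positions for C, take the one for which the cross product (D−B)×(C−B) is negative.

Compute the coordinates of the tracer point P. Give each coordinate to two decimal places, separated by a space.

A=(0,0), D=(10.00,0)
B = A + 2.00·(cos61°, sin61°) = (0.9696, 1.7492)
|BD| = 9.1982
circle(B,8.00) ∩ circle(D,3.00): a=7.5888, h=2.5318
  candidates: C₊=(8.9014,2.7916) cross=23.288; C₋=(7.9385,-2.1795) cross=-23.288
  mode - wants cross < 0 → take C=(7.9385,-2.1795) (cross=-23.288)
ex = (C−B)/|BC| = (0.8711,-0.4911); ey = (0.4911,0.8711)
P = B + 3.19·ex + 3.33·ey = (5.3838,3.0835)

5.38 3.08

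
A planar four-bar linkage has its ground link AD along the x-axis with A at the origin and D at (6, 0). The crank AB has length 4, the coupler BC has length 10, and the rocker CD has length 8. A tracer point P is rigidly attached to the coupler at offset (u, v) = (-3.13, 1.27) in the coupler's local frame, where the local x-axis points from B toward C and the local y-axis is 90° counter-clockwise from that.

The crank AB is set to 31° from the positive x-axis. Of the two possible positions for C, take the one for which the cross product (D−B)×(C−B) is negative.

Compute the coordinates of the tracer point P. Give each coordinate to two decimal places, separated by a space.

4.33 5.32

A=(0,0), D=(6.00,0)
B = A + 4.00·(cos31°, sin31°) = (3.4287, 2.0602)
|BD| = 3.2948
circle(B,10.00) ∩ circle(D,8.00): a=7.1105, h=7.0314
  candidates: C₊=(13.3743,3.1016) cross=23.167; C₋=(4.5813,-7.8732) cross=-23.167
  mode - wants cross < 0 → take C=(4.5813,-7.8732) (cross=-23.167)
ex = (C−B)/|BC| = (0.1153,-0.9933); ey = (0.9933,0.1153)
P = B + -3.13·ex + 1.27·ey = (4.3294,5.3157)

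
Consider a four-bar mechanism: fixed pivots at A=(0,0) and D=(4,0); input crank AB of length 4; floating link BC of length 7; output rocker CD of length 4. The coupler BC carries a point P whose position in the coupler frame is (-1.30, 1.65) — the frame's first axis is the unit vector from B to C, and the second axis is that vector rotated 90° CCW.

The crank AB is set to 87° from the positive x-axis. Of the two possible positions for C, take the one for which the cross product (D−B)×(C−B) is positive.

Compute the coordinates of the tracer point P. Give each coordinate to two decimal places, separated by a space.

-0.73 5.87

A=(0,0), D=(4.00,0)
B = A + 4.00·(cos87°, sin87°) = (0.2093, 3.9945)
|BD| = 5.5068
circle(B,7.00) ∩ circle(D,4.00): a=5.7497, h=3.9926
  candidates: C₊=(7.0633,2.5722) cross=21.987; C₋=(1.2710,-2.9245) cross=-21.987
  mode + wants cross > 0 → take C=(7.0633,2.5722) (cross=21.987)
ex = (C−B)/|BC| = (0.9791,-0.2032); ey = (0.2032,0.9791)
P = B + -1.30·ex + 1.65·ey = (-0.7283,5.8742)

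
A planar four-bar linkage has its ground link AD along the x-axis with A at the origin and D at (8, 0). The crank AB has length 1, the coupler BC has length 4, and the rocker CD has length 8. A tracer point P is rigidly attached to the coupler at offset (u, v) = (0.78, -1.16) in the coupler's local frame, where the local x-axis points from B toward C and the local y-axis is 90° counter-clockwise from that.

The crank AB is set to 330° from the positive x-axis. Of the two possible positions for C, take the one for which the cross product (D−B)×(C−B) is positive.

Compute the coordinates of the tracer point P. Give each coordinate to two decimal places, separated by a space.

A=(0,0), D=(8.00,0)
B = A + 1.00·(cos330°, sin330°) = (0.8660, -0.5000)
|BD| = 7.1515
circle(B,4.00) ∩ circle(D,8.00): a=0.2198, h=3.9940
  candidates: C₊=(0.8060,3.4996) cross=28.563; C₋=(1.3645,-4.4688) cross=-28.563
  mode + wants cross > 0 → take C=(0.8060,3.4996) (cross=28.563)
ex = (C−B)/|BC| = (-0.0150,0.9999); ey = (-0.9999,-0.0150)
P = B + 0.78·ex + -1.16·ey = (2.0142,0.2973)

2.01 0.30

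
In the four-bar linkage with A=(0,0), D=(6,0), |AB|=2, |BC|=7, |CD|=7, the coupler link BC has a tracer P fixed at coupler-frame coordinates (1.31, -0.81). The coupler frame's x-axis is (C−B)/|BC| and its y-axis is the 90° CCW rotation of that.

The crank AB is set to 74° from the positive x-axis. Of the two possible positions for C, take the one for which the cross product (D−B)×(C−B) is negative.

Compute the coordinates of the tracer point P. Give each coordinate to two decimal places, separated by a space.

A=(0,0), D=(6.00,0)
B = A + 2.00·(cos74°, sin74°) = (0.5513, 1.9225)
|BD| = 5.7779
circle(B,7.00) ∩ circle(D,7.00): a=2.8890, h=6.3760
  candidates: C₊=(5.3972,6.9740) cross=36.840; C₋=(1.1541,-5.0515) cross=-36.840
  mode - wants cross < 0 → take C=(1.1541,-5.0515) (cross=-36.840)
ex = (C−B)/|BC| = (0.0861,-0.9963); ey = (0.9963,0.0861)
P = B + 1.31·ex + -0.81·ey = (-0.1429,0.5476)

-0.14 0.55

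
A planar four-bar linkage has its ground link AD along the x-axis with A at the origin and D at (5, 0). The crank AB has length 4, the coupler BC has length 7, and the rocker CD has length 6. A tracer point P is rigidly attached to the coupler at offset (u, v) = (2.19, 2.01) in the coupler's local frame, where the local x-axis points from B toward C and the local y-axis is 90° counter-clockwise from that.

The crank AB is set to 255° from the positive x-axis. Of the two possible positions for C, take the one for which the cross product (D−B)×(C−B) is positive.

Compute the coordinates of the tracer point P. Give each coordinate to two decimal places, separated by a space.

-2.75 -1.44

A=(0,0), D=(5.00,0)
B = A + 4.00·(cos255°, sin255°) = (-1.0353, -3.8637)
|BD| = 7.1661
circle(B,7.00) ∩ circle(D,6.00): a=4.4901, h=5.3702
  candidates: C₊=(-0.1491,3.0800) cross=38.483; C₋=(5.6417,-5.9656) cross=-38.483
  mode + wants cross > 0 → take C=(-0.1491,3.0800) (cross=38.483)
ex = (C−B)/|BC| = (0.1266,0.9920); ey = (-0.9920,0.1266)
P = B + 2.19·ex + 2.01·ey = (-2.7519,-1.4369)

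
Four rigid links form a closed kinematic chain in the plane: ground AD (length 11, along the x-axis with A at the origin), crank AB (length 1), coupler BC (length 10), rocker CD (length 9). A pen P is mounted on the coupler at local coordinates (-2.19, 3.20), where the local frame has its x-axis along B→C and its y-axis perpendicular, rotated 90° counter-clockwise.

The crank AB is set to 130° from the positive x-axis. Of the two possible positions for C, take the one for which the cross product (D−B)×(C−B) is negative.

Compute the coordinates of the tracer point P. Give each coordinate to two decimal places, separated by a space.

0.54 4.46

A=(0,0), D=(11.00,0)
B = A + 1.00·(cos130°, sin130°) = (-0.6428, 0.7660)
|BD| = 11.6680
circle(B,10.00) ∩ circle(D,9.00): a=6.6482, h=7.4701
  candidates: C₊=(6.4815,7.7835) cross=87.160; C₋=(5.5006,-7.1244) cross=-87.160
  mode - wants cross < 0 → take C=(5.5006,-7.1244) (cross=-87.160)
ex = (C−B)/|BC| = (0.6143,-0.7890); ey = (0.7890,0.6143)
P = B + -2.19·ex + 3.20·ey = (0.5367,4.4599)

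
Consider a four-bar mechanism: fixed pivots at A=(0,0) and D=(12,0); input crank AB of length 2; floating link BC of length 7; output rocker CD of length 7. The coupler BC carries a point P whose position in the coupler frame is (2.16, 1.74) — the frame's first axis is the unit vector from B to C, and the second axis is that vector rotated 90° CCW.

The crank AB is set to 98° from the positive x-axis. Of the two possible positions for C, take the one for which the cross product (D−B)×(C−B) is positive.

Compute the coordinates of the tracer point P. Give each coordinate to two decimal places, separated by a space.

1.23 4.31

A=(0,0), D=(12.00,0)
B = A + 2.00·(cos98°, sin98°) = (-0.2783, 1.9805)
|BD| = 12.4371
circle(B,7.00) ∩ circle(D,7.00): a=6.2185, h=3.2140
  candidates: C₊=(6.3726,4.1633) cross=39.973; C₋=(5.3490,-2.1827) cross=-39.973
  mode + wants cross > 0 → take C=(6.3726,4.1633) (cross=39.973)
ex = (C−B)/|BC| = (0.9501,0.3118); ey = (-0.3118,0.9501)
P = B + 2.16·ex + 1.74·ey = (1.2314,4.3073)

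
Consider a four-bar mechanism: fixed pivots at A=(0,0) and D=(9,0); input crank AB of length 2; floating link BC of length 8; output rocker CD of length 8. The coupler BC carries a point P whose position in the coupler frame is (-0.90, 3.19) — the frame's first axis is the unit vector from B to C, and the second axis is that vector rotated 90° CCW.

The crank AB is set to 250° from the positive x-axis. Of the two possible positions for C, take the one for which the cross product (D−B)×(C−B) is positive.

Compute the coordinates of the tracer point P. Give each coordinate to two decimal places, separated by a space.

A=(0,0), D=(9.00,0)
B = A + 2.00·(cos250°, sin250°) = (-0.6840, -1.8794)
|BD| = 9.8647
circle(B,8.00) ∩ circle(D,8.00): a=4.9324, h=6.2986
  candidates: C₊=(2.9580,5.2435) cross=62.134; C₋=(5.3580,-7.1229) cross=-62.134
  mode + wants cross > 0 → take C=(2.9580,5.2435) (cross=62.134)
ex = (C−B)/|BC| = (0.4553,0.8904); ey = (-0.8904,0.4553)
P = B + -0.90·ex + 3.19·ey = (-3.9340,-1.2284)

-3.93 -1.23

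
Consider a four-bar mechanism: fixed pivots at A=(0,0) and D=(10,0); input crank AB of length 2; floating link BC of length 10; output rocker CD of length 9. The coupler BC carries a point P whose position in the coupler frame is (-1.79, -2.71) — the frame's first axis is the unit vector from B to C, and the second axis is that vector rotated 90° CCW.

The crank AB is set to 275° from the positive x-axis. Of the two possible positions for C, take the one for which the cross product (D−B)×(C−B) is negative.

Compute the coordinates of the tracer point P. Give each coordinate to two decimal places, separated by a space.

A=(0,0), D=(10.00,0)
B = A + 2.00·(cos275°, sin275°) = (0.1743, -1.9924)
|BD| = 10.0257
circle(B,10.00) ∩ circle(D,9.00): a=5.9604, h=8.0295
  candidates: C₊=(4.4201,7.0615) cross=80.502; C₋=(7.6115,-8.6773) cross=-80.502
  mode - wants cross < 0 → take C=(7.6115,-8.6773) (cross=-80.502)
ex = (C−B)/|BC| = (0.7437,-0.6685); ey = (0.6685,0.7437)
P = B + -1.79·ex + -2.71·ey = (-2.9686,-2.8113)

-2.97 -2.81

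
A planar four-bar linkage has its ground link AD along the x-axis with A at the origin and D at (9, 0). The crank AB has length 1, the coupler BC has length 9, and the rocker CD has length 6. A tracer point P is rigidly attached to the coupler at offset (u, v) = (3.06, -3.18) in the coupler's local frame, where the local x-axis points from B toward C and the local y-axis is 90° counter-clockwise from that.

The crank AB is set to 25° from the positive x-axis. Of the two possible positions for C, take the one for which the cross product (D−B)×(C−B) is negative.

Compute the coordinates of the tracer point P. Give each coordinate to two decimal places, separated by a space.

0.93 -3.99

A=(0,0), D=(9.00,0)
B = A + 1.00·(cos25°, sin25°) = (0.9063, 0.4226)
|BD| = 8.1047
circle(B,9.00) ∩ circle(D,6.00): a=6.8285, h=5.8627
  candidates: C₊=(8.0312,5.9213) cross=47.516; C₋=(7.4198,-5.7882) cross=-47.516
  mode - wants cross < 0 → take C=(7.4198,-5.7882) (cross=-47.516)
ex = (C−B)/|BC| = (0.7237,-0.6901); ey = (0.6901,0.7237)
P = B + 3.06·ex + -3.18·ey = (0.9264,-3.9905)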